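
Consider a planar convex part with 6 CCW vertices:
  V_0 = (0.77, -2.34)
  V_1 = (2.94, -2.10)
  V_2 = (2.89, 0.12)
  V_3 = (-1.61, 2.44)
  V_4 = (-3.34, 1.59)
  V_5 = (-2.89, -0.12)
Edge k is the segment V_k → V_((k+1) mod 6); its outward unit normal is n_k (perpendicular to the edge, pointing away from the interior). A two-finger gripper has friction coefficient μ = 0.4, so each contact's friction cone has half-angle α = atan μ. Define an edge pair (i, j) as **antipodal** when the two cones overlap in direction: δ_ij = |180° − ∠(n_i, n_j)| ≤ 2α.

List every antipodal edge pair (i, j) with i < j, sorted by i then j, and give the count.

α = atan 0.4 = 21.80°;  2α = 43.60°
n_0 = (+0.1099, -0.9939)
n_1 = (+0.9997, +0.0225)
n_2 = (+0.4582, +0.8888)
n_3 = (-0.4410, +0.8975)
n_4 = (-0.9671, -0.2545)
n_5 = (-0.5186, -0.8550)
  (0,1): δ = 95.02°  ·
  (0,2): δ = 33.58°  ✓
  (0,3): δ = 19.86°  ✓
  (0,4): δ = 98.43°  ·
  (0,5): δ = 142.45°  ·
  (1,2): δ = 118.56°  ·
  (1,3): δ = 65.12°  ·
  (1,4): δ = 13.45°  ✓
  (1,5): δ = 57.47°  ·
  (2,3): δ = 126.56°  ·
  (2,4): δ = 47.98°  ·
  (2,5): δ = 3.97°  ✓
  (3,4): δ = 101.42°  ·
  (3,5): δ = 57.41°  ·
  (4,5): δ = 135.98°  ·
antipodal pairs: 4

count = 4; pairs: (0,2), (0,3), (1,4), (2,5)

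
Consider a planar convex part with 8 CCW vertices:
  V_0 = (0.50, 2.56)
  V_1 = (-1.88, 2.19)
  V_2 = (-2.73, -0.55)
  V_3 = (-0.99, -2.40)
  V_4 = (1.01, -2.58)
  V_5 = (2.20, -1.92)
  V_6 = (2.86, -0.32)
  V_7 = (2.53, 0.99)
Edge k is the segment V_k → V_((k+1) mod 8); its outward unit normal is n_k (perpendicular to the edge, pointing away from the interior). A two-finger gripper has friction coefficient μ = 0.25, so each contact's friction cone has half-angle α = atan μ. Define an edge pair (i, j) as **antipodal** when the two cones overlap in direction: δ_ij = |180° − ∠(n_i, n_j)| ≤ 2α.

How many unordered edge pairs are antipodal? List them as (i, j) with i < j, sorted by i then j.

count = 4; pairs: (0,3), (0,4), (1,5), (2,7)

α = atan 0.25 = 14.04°;  2α = 28.07°
n_0 = (-0.1536, +0.9881)
n_1 = (-0.9551, +0.2963)
n_2 = (-0.7284, -0.6851)
n_3 = (-0.0896, -0.9960)
n_4 = (+0.4850, -0.8745)
n_5 = (+0.9244, -0.3813)
n_6 = (+0.9697, +0.2443)
n_7 = (+0.6118, +0.7910)
  (0,1): δ = 116.07°  ·
  (0,2): δ = 55.59°  ·
  (0,3): δ = 13.98°  ✓
  (0,4): δ = 20.18°  ✓
  (0,5): δ = 58.75°  ·
  (0,6): δ = 95.30°  ·
  (0,7): δ = 133.45°  ·
  (1,2): δ = 119.52°  ·
  (1,3): δ = 77.91°  ·
  (1,4): δ = 43.75°  ·
  (1,5): δ = 5.18°  ✓
  (1,6): δ = 31.37°  ·
  (1,7): δ = 69.52°  ·
  (2,3): δ = 138.39°  ·
  (2,4): δ = 104.23°  ·
  (2,5): δ = 65.66°  ·
  (2,6): δ = 29.11°  ·
  (2,7): δ = 9.04°  ✓
  (3,4): δ = 145.84°  ·
  (3,5): δ = 107.27°  ·
  (3,6): δ = 70.72°  ·
  (3,7): δ = 32.58°  ·
  (4,5): δ = 141.43°  ·
  (4,6): δ = 104.87°  ·
  (4,7): δ = 66.73°  ·
  (5,6): δ = 143.44°  ·
  (5,7): δ = 105.30°  ·
  (6,7): δ = 141.86°  ·
antipodal pairs: 4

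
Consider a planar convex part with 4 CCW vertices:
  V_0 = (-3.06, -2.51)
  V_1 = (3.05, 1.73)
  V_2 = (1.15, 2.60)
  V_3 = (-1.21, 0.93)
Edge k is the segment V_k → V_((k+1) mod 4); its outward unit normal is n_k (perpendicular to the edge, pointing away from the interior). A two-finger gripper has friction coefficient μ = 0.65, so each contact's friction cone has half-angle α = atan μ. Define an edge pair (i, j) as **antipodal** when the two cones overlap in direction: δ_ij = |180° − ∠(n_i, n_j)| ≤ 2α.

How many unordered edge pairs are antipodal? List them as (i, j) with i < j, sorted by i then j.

α = atan 0.65 = 33.02°;  2α = 66.05°
n_0 = (+0.5701, -0.8216)
n_1 = (+0.4163, +0.9092)
n_2 = (-0.5776, +0.8163)
n_3 = (-0.8807, +0.4736)
  (0,1): δ = 59.36°  ✓
  (0,2): δ = 0.53°  ✓
  (0,3): δ = 26.97°  ✓
  (1,2): δ = 120.11°  ·
  (1,3): δ = 93.67°  ·
  (2,3): δ = 153.56°  ·
antipodal pairs: 3

count = 3; pairs: (0,1), (0,2), (0,3)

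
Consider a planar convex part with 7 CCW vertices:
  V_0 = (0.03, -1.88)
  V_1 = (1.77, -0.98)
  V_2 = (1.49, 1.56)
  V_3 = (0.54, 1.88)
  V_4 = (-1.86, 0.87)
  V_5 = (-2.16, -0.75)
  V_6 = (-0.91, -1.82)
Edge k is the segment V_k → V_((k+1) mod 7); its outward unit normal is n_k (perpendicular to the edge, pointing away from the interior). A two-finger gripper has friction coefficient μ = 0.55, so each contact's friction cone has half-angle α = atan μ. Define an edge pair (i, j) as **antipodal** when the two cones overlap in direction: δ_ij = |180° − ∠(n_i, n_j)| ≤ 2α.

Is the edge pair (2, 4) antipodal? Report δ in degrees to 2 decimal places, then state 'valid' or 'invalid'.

δ = 81.88°, invalid

α = atan 0.55 = 28.81°;  2α = 57.62°
edge 2: e_2 = (-0.95, +0.32);  n_2 = (+0.3192, +0.9477)
edge 4: e_4 = (-0.30, -1.62);  n_4 = (-0.9833, +0.1821)
∠(n_2, n_4) = 98.12°
δ = |180° − 98.12°| = 81.88°
81.88° > 2α = 57.62°  →  invalid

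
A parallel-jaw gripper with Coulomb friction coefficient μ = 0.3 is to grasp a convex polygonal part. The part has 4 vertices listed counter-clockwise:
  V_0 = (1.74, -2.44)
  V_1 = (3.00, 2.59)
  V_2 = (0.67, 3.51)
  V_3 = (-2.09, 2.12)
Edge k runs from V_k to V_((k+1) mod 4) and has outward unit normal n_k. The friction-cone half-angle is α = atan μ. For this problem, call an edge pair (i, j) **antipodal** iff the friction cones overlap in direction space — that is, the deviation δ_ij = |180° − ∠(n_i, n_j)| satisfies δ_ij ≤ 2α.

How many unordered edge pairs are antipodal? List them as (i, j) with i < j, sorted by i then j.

α = atan 0.3 = 16.70°;  2α = 33.40°
n_0 = (+0.9700, -0.2430)
n_1 = (+0.3673, +0.9301)
n_2 = (-0.4498, +0.8931)
n_3 = (-0.7657, -0.6432)
  (0,1): δ = 97.48°  ·
  (0,2): δ = 49.21°  ·
  (0,3): δ = 54.09°  ·
  (1,2): δ = 131.72°  ·
  (1,3): δ = 28.43°  ✓
  (2,3): δ = 76.70°  ·
antipodal pairs: 1

count = 1; pairs: (1,3)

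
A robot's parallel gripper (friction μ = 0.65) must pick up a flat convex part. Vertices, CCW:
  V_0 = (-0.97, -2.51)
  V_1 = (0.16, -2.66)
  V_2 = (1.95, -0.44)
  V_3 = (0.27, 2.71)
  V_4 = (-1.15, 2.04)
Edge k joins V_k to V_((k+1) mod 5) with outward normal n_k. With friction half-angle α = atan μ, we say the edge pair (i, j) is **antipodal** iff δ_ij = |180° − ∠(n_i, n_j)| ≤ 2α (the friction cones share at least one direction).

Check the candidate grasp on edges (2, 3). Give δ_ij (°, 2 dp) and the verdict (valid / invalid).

α = atan 0.65 = 33.02°;  2α = 66.05°
edge 2: e_2 = (-1.68, +3.15);  n_2 = (+0.8824, +0.4706)
edge 3: e_3 = (-1.42, -0.67);  n_3 = (-0.4267, +0.9044)
∠(n_2, n_3) = 87.19°
δ = |180° − 87.19°| = 92.81°
92.81° > 2α = 66.05°  →  invalid

δ = 92.81°, invalid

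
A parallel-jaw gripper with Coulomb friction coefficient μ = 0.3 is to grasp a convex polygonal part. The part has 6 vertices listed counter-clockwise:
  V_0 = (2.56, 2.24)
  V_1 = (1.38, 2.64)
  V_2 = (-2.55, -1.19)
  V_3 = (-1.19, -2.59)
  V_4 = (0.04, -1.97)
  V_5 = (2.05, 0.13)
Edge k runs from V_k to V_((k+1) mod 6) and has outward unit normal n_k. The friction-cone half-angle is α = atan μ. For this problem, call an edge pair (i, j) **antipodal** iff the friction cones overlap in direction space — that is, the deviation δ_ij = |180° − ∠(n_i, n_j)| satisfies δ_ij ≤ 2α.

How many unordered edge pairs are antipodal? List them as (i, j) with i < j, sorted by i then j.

α = atan 0.3 = 16.70°;  2α = 33.40°
n_0 = (+0.3210, +0.9471)
n_1 = (-0.6979, +0.7162)
n_2 = (-0.7173, -0.6968)
n_3 = (+0.4501, -0.8930)
n_4 = (+0.7224, -0.6915)
n_5 = (+0.9720, -0.2349)
  (0,1): δ = 117.01°  ·
  (0,2): δ = 27.10°  ✓
  (0,3): δ = 45.48°  ·
  (0,4): δ = 64.98°  ·
  (0,5): δ = 95.14°  ·
  (1,2): δ = 90.09°  ·
  (1,3): δ = 17.51°  ✓
  (1,4): δ = 1.99°  ✓
  (1,5): δ = 32.15°  ✓
  (2,3): δ = 107.42°  ·
  (2,4): δ = 87.92°  ·
  (2,5): δ = 57.76°  ·
  (3,4): δ = 160.50°  ·
  (3,5): δ = 130.34°  ·
  (4,5): δ = 149.84°  ·
antipodal pairs: 4

count = 4; pairs: (0,2), (1,3), (1,4), (1,5)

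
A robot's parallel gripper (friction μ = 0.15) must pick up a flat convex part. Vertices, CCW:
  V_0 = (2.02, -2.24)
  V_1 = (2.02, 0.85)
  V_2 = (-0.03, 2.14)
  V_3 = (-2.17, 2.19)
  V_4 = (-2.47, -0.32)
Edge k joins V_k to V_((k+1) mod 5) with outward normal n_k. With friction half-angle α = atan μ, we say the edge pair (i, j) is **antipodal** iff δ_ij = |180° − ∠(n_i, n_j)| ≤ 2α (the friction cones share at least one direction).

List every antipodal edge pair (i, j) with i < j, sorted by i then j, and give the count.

count = 2; pairs: (0,3), (1,4)

α = atan 0.15 = 8.53°;  2α = 17.06°
n_0 = (+1.0000, -0.0000)
n_1 = (+0.5326, +0.8464)
n_2 = (+0.0234, +0.9997)
n_3 = (-0.9929, +0.1187)
n_4 = (-0.3932, -0.9195)
  (0,1): δ = 122.18°  ·
  (0,2): δ = 91.34°  ·
  (0,3): δ = 6.82°  ✓
  (0,4): δ = 66.85°  ·
  (1,2): δ = 149.16°  ·
  (1,3): δ = 64.63°  ·
  (1,4): δ = 9.03°  ✓
  (2,3): δ = 95.48°  ·
  (2,4): δ = 21.81°  ·
  (3,4): δ = 106.34°  ·
antipodal pairs: 2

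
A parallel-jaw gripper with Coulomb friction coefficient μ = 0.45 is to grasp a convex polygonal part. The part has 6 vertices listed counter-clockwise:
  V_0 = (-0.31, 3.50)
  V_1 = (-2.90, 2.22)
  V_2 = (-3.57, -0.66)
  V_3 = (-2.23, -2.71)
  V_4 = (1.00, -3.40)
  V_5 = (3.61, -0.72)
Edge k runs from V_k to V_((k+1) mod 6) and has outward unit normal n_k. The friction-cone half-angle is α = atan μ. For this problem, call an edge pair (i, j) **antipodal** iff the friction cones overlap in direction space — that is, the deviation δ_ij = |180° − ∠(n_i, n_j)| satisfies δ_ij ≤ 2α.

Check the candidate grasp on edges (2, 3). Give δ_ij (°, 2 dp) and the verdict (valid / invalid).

δ = 135.23°, invalid

α = atan 0.45 = 24.23°;  2α = 48.46°
edge 2: e_2 = (+1.34, -2.05);  n_2 = (-0.8370, -0.5471)
edge 3: e_3 = (+3.23, -0.69);  n_3 = (-0.2089, -0.9779)
∠(n_2, n_3) = 44.77°
δ = |180° − 44.77°| = 135.23°
135.23° > 2α = 48.46°  →  invalid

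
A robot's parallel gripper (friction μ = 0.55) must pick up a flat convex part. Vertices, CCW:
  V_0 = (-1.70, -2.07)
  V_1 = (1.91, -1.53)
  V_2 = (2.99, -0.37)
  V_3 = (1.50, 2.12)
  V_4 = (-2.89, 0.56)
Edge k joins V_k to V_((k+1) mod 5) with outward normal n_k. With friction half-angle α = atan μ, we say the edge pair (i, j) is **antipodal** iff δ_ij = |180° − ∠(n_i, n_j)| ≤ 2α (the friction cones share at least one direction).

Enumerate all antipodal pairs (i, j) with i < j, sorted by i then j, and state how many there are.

α = atan 0.55 = 28.81°;  2α = 57.62°
n_0 = (+0.1479, -0.9890)
n_1 = (+0.7319, -0.6814)
n_2 = (+0.8581, +0.5135)
n_3 = (-0.3348, +0.9423)
n_4 = (-0.9111, -0.4122)
  (0,1): δ = 141.46°  ·
  (0,2): δ = 67.61°  ·
  (0,3): δ = 11.06°  ✓
  (0,4): δ = 105.84°  ·
  (1,2): δ = 106.15°  ·
  (1,3): δ = 27.48°  ✓
  (1,4): δ = 67.30°  ·
  (2,3): δ = 101.33°  ·
  (2,4): δ = 6.55°  ✓
  (3,4): δ = 85.22°  ·
antipodal pairs: 3

count = 3; pairs: (0,3), (1,3), (2,4)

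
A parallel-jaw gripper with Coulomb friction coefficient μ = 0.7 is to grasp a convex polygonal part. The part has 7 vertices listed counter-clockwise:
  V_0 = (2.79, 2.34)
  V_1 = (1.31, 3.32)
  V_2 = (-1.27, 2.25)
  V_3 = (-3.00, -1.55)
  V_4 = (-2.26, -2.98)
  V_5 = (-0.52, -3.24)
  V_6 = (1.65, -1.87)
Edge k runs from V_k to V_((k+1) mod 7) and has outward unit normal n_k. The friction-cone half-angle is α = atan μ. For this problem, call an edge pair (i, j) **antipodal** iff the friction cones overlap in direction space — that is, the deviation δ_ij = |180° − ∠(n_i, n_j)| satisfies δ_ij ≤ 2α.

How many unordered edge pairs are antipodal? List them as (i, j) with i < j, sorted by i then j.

count = 9; pairs: (0,3), (0,4), (0,5), (1,4), (1,5), (1,6), (2,5), (2,6), (3,6)

α = atan 0.7 = 34.99°;  2α = 69.98°
n_0 = (+0.5521, +0.8338)
n_1 = (-0.3831, +0.9237)
n_2 = (-0.9101, +0.4143)
n_3 = (-0.8881, -0.4596)
n_4 = (-0.1478, -0.9890)
n_5 = (+0.5338, -0.8456)
n_6 = (+0.9652, -0.2614)
  (0,1): δ = 123.96°  ·
  (0,2): δ = 80.97°  ·
  (0,3): δ = 29.13°  ✓
  (0,4): δ = 25.01°  ✓
  (0,5): δ = 65.78°  ✓
  (0,6): δ = 108.36°  ·
  (1,2): δ = 137.00°  ·
  (1,3): δ = 85.16°  ·
  (1,4): δ = 31.02°  ✓
  (1,5): δ = 9.74°  ✓
  (1,6): δ = 52.32°  ✓
  (2,3): δ = 128.16°  ·
  (2,4): δ = 74.02°  ·
  (2,5): δ = 33.26°  ✓
  (2,6): δ = 9.33°  ✓
  (3,4): δ = 125.86°  ·
  (3,5): δ = 85.10°  ·
  (3,6): δ = 42.51°  ✓
  (4,5): δ = 139.24°  ·
  (4,6): δ = 96.65°  ·
  (5,6): δ = 137.42°  ·
antipodal pairs: 9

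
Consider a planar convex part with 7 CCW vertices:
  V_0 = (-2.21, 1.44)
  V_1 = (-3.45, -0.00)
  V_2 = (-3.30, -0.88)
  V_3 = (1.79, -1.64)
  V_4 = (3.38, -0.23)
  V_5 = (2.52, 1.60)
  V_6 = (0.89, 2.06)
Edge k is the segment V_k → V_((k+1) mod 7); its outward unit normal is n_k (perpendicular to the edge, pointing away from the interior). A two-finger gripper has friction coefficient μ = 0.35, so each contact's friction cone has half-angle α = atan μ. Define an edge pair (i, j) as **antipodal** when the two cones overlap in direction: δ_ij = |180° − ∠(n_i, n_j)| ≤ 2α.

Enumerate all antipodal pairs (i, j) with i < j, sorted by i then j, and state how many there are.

α = atan 0.35 = 19.29°;  2α = 38.58°
n_0 = (-0.7578, +0.6525)
n_1 = (-0.9858, -0.1680)
n_2 = (-0.1477, -0.9890)
n_3 = (+0.6635, -0.7482)
n_4 = (+0.9050, +0.4253)
n_5 = (+0.2716, +0.9624)
n_6 = (-0.1961, +0.9806)
  (0,1): δ = 129.59°  ·
  (0,2): δ = 57.76°  ·
  (0,3): δ = 7.70°  ✓
  (0,4): δ = 65.90°  ·
  (0,5): δ = 114.97°  ·
  (0,6): δ = 142.04°  ·
  (1,2): δ = 108.17°  ·
  (1,3): δ = 58.11°  ·
  (1,4): δ = 15.50°  ✓
  (1,5): δ = 64.57°  ·
  (1,6): δ = 91.64°  ·
  (2,3): δ = 129.94°  ·
  (2,4): δ = 56.34°  ·
  (2,5): δ = 7.27°  ✓
  (2,6): δ = 19.80°  ✓
  (3,4): δ = 106.40°  ·
  (3,5): δ = 57.33°  ·
  (3,6): δ = 30.26°  ✓
  (4,5): δ = 130.93°  ·
  (4,6): δ = 103.86°  ·
  (5,6): δ = 152.93°  ·
antipodal pairs: 5

count = 5; pairs: (0,3), (1,4), (2,5), (2,6), (3,6)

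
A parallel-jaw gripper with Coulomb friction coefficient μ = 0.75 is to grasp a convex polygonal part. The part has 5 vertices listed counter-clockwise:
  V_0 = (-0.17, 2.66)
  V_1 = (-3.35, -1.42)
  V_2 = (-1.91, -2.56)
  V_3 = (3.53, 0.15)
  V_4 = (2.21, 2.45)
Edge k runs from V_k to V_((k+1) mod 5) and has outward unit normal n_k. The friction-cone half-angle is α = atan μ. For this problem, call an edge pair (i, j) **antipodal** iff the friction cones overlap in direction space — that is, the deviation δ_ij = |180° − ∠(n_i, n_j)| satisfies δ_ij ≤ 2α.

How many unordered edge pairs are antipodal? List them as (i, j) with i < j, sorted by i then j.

count = 5; pairs: (0,2), (0,3), (1,3), (1,4), (2,4)

α = atan 0.75 = 36.87°;  2α = 73.74°
n_0 = (-0.7887, +0.6147)
n_1 = (-0.6207, -0.7840)
n_2 = (+0.4459, -0.8951)
n_3 = (+0.8673, +0.4978)
n_4 = (+0.0879, +0.9961)
  (0,1): δ = 90.43°  ·
  (0,2): δ = 25.59°  ✓
  (0,3): δ = 67.79°  ✓
  (0,4): δ = 122.89°  ·
  (1,2): δ = 115.15°  ·
  (1,3): δ = 21.78°  ✓
  (1,4): δ = 33.33°  ✓
  (2,3): δ = 86.63°  ·
  (2,4): δ = 31.52°  ✓
  (3,4): δ = 124.89°  ·
antipodal pairs: 5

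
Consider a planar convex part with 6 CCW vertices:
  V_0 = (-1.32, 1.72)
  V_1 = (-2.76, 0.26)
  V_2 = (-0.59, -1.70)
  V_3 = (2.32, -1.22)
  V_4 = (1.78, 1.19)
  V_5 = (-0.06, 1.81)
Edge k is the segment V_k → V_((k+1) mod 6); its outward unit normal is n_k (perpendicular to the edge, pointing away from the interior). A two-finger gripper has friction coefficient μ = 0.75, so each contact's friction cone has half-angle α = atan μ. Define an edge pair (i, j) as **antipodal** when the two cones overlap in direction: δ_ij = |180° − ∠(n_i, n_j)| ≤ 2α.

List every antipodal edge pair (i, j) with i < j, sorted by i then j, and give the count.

α = atan 0.75 = 36.87°;  2α = 73.74°
n_0 = (-0.7120, +0.7022)
n_1 = (-0.6703, -0.7421)
n_2 = (+0.1627, -0.9867)
n_3 = (+0.9758, +0.2186)
n_4 = (+0.3193, +0.9476)
n_5 = (-0.0712, +0.9975)
  (0,1): δ = 87.48°  ·
  (0,2): δ = 36.03°  ✓
  (0,3): δ = 57.23°  ✓
  (0,4): δ = 115.98°  ·
  (0,5): δ = 138.69°  ·
  (1,2): δ = 128.54°  ·
  (1,3): δ = 35.28°  ✓
  (1,4): δ = 23.47°  ✓
  (1,5): δ = 46.17°  ✓
  (2,3): δ = 86.74°  ·
  (2,4): δ = 27.99°  ✓
  (2,5): δ = 5.28°  ✓
  (3,4): δ = 121.25°  ·
  (3,5): δ = 98.54°  ·
  (4,5): δ = 157.29°  ·
antipodal pairs: 7

count = 7; pairs: (0,2), (0,3), (1,3), (1,4), (1,5), (2,4), (2,5)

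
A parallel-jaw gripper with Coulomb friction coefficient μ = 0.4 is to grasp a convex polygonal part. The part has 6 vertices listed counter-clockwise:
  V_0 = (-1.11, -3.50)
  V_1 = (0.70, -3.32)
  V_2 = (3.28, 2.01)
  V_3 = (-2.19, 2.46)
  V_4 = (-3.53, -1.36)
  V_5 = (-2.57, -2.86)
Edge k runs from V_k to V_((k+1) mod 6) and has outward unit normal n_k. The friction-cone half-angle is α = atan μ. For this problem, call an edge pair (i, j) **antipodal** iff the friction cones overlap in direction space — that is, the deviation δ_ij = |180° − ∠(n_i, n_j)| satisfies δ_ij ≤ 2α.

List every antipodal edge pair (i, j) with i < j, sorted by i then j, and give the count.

α = atan 0.4 = 21.80°;  2α = 43.60°
n_0 = (+0.0990, -0.9951)
n_1 = (+0.9001, -0.4357)
n_2 = (+0.0820, +0.9966)
n_3 = (-0.9436, +0.3310)
n_4 = (-0.8423, -0.5391)
n_5 = (-0.4015, -0.9159)
  (0,1): δ = 121.51°  ·
  (0,2): δ = 10.38°  ✓
  (0,3): δ = 64.99°  ·
  (0,4): δ = 116.94°  ·
  (0,5): δ = 150.65°  ·
  (1,2): δ = 68.87°  ·
  (1,3): δ = 6.50°  ✓
  (1,4): δ = 58.45°  ·
  (1,5): δ = 92.16°  ·
  (2,3): δ = 104.63°  ·
  (2,4): δ = 52.68°  ·
  (2,5): δ = 18.97°  ✓
  (3,4): δ = 128.05°  ·
  (3,5): δ = 94.34°  ·
  (4,5): δ = 146.29°  ·
antipodal pairs: 3

count = 3; pairs: (0,2), (1,3), (2,5)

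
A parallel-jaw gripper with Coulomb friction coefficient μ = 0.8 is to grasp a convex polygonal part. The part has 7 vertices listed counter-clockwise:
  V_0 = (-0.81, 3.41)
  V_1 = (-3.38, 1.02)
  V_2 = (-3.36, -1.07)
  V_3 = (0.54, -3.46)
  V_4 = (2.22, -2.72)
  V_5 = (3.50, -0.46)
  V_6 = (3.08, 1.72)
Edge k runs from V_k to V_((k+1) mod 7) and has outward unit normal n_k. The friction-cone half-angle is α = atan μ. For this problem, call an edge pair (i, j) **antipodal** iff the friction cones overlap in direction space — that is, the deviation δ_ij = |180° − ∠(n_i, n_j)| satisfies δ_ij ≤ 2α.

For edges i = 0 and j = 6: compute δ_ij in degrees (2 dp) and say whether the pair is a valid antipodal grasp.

α = atan 0.8 = 38.66°;  2α = 77.32°
edge 0: e_0 = (-2.57, -2.39);  n_0 = (-0.6810, +0.7323)
edge 6: e_6 = (-3.89, +1.69);  n_6 = (+0.3985, +0.9172)
∠(n_0, n_6) = 66.40°
δ = |180° − 66.40°| = 113.60°
113.60° > 2α = 77.32°  →  invalid

δ = 113.60°, invalid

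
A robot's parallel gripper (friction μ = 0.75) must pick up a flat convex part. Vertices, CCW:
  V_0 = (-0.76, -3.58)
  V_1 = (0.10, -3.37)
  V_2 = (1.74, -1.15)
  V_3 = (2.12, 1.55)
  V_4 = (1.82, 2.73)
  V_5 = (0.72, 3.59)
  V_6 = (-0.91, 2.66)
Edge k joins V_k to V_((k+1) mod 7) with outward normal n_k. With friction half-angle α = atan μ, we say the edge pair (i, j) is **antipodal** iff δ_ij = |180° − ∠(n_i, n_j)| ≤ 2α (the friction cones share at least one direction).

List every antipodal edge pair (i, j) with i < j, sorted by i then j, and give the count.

count = 8; pairs: (0,4), (0,5), (1,5), (1,6), (2,5), (2,6), (3,6), (4,6)

α = atan 0.75 = 36.87°;  2α = 73.74°
n_0 = (+0.2372, -0.9715)
n_1 = (+0.8043, -0.5942)
n_2 = (+0.9902, -0.1394)
n_3 = (+0.9692, +0.2464)
n_4 = (+0.6159, +0.7878)
n_5 = (-0.4956, +0.8686)
n_6 = (-0.9997, -0.0240)
  (0,1): δ = 140.18°  ·
  (0,2): δ = 111.73°  ·
  (0,3): δ = 89.46°  ·
  (0,4): δ = 51.74°  ✓
  (0,5): δ = 15.98°  ✓
  (0,6): δ = 77.65°  ·
  (1,2): δ = 151.56°  ·
  (1,3): δ = 129.28°  ·
  (1,4): δ = 91.56°  ·
  (1,5): δ = 23.84°  ✓
  (1,6): δ = 37.83°  ✓
  (2,3): δ = 157.72°  ·
  (2,4): δ = 120.01°  ·
  (2,5): δ = 52.28°  ✓
  (2,6): δ = 9.39°  ✓
  (3,4): δ = 142.28°  ·
  (3,5): δ = 74.56°  ·
  (3,6): δ = 12.89°  ✓
  (4,5): δ = 112.27°  ·
  (4,6): δ = 50.60°  ✓
  (5,6): δ = 118.33°  ·
antipodal pairs: 8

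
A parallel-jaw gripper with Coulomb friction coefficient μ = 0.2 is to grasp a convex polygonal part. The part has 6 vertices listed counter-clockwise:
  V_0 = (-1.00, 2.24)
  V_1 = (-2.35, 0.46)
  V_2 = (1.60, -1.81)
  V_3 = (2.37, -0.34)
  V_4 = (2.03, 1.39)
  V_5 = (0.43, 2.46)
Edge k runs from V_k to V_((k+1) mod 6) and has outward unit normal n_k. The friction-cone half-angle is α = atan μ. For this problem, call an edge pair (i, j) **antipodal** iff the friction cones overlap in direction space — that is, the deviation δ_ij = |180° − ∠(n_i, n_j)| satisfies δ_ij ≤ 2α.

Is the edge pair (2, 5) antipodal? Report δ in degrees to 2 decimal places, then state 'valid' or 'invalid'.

δ = 53.61°, invalid

α = atan 0.2 = 11.31°;  2α = 22.62°
edge 2: e_2 = (+0.77, +1.47);  n_2 = (+0.8858, -0.4640)
edge 5: e_5 = (-1.43, -0.22);  n_5 = (-0.1521, +0.9884)
∠(n_2, n_5) = 126.39°
δ = |180° − 126.39°| = 53.61°
53.61° > 2α = 22.62°  →  invalid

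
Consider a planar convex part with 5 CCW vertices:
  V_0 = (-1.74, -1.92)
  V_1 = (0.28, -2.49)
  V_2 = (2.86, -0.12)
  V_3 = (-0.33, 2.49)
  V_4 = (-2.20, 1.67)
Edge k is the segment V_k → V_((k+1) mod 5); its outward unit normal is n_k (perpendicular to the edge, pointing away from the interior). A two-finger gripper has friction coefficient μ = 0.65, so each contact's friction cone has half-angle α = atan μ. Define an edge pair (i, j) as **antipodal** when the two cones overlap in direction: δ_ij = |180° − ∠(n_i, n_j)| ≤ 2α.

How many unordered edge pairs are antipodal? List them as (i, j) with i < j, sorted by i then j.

α = atan 0.65 = 33.02°;  2α = 66.05°
n_0 = (-0.2716, -0.9624)
n_1 = (+0.6765, -0.7364)
n_2 = (+0.6332, +0.7740)
n_3 = (-0.4016, +0.9158)
n_4 = (-0.9919, -0.1271)
  (0,1): δ = 121.67°  ·
  (0,2): δ = 23.53°  ✓
  (0,3): δ = 39.44°  ✓
  (0,4): δ = 113.06°  ·
  (1,2): δ = 81.86°  ·
  (1,3): δ = 18.89°  ✓
  (1,4): δ = 54.73°  ✓
  (2,3): δ = 117.03°  ·
  (2,4): δ = 43.41°  ✓
  (3,4): δ = 106.38°  ·
antipodal pairs: 5

count = 5; pairs: (0,2), (0,3), (1,3), (1,4), (2,4)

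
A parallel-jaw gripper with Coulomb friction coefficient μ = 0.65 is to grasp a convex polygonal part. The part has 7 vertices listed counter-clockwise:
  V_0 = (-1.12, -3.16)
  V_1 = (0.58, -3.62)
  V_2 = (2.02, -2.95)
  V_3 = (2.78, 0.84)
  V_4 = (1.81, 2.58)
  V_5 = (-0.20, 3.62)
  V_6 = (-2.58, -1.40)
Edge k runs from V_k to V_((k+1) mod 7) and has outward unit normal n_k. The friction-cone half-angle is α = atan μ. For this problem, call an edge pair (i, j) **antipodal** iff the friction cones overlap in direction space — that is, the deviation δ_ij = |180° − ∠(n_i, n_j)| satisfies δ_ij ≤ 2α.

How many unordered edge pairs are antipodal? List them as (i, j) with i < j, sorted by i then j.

α = atan 0.65 = 33.02°;  2α = 66.05°
n_0 = (-0.2612, -0.9653)
n_1 = (+0.4219, -0.9067)
n_2 = (+0.9805, -0.1966)
n_3 = (+0.8734, +0.4869)
n_4 = (+0.4595, +0.8882)
n_5 = (-0.9036, +0.4284)
n_6 = (-0.7697, -0.6385)
  (0,1): δ = 139.91°  ·
  (0,2): δ = 86.20°  ·
  (0,3): δ = 45.72°  ✓
  (0,4): δ = 12.22°  ✓
  (0,5): δ = 79.78°  ·
  (0,6): δ = 144.82°  ·
  (1,2): δ = 126.29°  ·
  (1,3): δ = 85.81°  ·
  (1,4): δ = 52.31°  ✓
  (1,5): δ = 39.68°  ✓
  (1,6): δ = 104.73°  ·
  (2,3): δ = 139.52°  ·
  (2,4): δ = 106.02°  ·
  (2,5): δ = 14.03°  ✓
  (2,6): δ = 51.02°  ✓
  (3,4): δ = 146.50°  ·
  (3,5): δ = 54.50°  ✓
  (3,6): δ = 10.54°  ✓
  (4,5): δ = 88.01°  ·
  (4,6): δ = 22.97°  ✓
  (5,6): δ = 114.96°  ·
antipodal pairs: 9

count = 9; pairs: (0,3), (0,4), (1,4), (1,5), (2,5), (2,6), (3,5), (3,6), (4,6)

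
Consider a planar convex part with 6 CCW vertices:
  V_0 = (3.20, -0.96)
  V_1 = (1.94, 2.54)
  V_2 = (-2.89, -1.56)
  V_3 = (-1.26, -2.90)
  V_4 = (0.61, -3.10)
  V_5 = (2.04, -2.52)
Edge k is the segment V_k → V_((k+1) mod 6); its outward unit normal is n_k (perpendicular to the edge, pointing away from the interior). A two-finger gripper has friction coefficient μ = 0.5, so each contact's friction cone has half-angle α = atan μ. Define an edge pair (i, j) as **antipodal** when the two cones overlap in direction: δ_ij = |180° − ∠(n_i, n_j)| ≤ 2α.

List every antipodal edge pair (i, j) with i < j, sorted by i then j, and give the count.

α = atan 0.5 = 26.57°;  2α = 53.13°
n_0 = (+0.9409, +0.3387)
n_1 = (-0.6471, +0.7624)
n_2 = (-0.6350, -0.7725)
n_3 = (-0.1063, -0.9943)
n_4 = (+0.3759, -0.9267)
n_5 = (+0.8025, -0.5967)
  (0,1): δ = 69.47°  ·
  (0,2): δ = 30.78°  ✓
  (0,3): δ = 64.10°  ·
  (0,4): δ = 92.28°  ·
  (0,5): δ = 123.57°  ·
  (1,2): δ = 79.75°  ·
  (1,3): δ = 46.43°  ✓
  (1,4): δ = 18.25°  ✓
  (1,5): δ = 13.04°  ✓
  (2,3): δ = 146.68°  ·
  (2,4): δ = 118.50°  ·
  (2,5): δ = 87.21°  ·
  (3,4): δ = 151.82°  ·
  (3,5): δ = 120.53°  ·
  (4,5): δ = 148.71°  ·
antipodal pairs: 4

count = 4; pairs: (0,2), (1,3), (1,4), (1,5)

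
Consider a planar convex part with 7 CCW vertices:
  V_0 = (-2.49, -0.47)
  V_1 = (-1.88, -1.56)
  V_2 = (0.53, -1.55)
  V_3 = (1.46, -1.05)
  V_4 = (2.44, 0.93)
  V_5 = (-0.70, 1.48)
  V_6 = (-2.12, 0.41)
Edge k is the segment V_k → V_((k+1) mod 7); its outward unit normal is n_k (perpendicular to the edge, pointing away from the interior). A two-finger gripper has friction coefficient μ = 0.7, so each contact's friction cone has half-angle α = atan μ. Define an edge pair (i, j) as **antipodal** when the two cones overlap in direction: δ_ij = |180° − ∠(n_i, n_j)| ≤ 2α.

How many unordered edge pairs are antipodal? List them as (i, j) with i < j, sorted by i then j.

count = 10; pairs: (0,3), (0,4), (1,4), (1,5), (1,6), (2,4), (2,5), (2,6), (3,5), (3,6)

α = atan 0.7 = 34.99°;  2α = 69.98°
n_0 = (-0.8726, -0.4884)
n_1 = (+0.0041, -1.0000)
n_2 = (+0.4735, -0.8808)
n_3 = (+0.8962, -0.4436)
n_4 = (+0.1725, +0.9850)
n_5 = (-0.6018, +0.7986)
n_6 = (-0.9218, +0.3876)
  (0,1): δ = 119.00°  ·
  (0,2): δ = 90.97°  ·
  (0,3): δ = 55.57°  ✓
  (0,4): δ = 50.83°  ✓
  (0,5): δ = 97.77°  ·
  (0,6): δ = 127.96°  ·
  (1,2): δ = 151.97°  ·
  (1,3): δ = 116.57°  ·
  (1,4): δ = 10.17°  ✓
  (1,5): δ = 36.76°  ✓
  (1,6): δ = 66.96°  ✓
  (2,3): δ = 144.60°  ·
  (2,4): δ = 38.20°  ✓
  (2,5): δ = 8.73°  ✓
  (2,6): δ = 38.93°  ✓
  (3,4): δ = 73.60°  ·
  (3,5): δ = 26.67°  ✓
  (3,6): δ = 3.53°  ✓
  (4,5): δ = 133.07°  ·
  (4,6): δ = 102.87°  ·
  (5,6): δ = 149.80°  ·
antipodal pairs: 10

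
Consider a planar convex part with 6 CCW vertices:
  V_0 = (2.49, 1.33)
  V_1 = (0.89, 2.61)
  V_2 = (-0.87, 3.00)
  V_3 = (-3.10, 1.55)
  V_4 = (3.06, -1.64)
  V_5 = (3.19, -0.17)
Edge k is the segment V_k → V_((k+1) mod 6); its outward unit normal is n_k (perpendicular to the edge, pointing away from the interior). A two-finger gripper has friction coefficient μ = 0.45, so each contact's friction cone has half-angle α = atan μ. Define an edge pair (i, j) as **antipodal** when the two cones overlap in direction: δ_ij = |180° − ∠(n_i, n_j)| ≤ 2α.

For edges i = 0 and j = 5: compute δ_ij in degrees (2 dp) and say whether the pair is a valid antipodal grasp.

δ = 153.68°, invalid

α = atan 0.45 = 24.23°;  2α = 48.46°
edge 0: e_0 = (-1.60, +1.28);  n_0 = (+0.6247, +0.7809)
edge 5: e_5 = (-0.70, +1.50);  n_5 = (+0.9062, +0.4229)
∠(n_0, n_5) = 26.32°
δ = |180° − 26.32°| = 153.68°
153.68° > 2α = 48.46°  →  invalid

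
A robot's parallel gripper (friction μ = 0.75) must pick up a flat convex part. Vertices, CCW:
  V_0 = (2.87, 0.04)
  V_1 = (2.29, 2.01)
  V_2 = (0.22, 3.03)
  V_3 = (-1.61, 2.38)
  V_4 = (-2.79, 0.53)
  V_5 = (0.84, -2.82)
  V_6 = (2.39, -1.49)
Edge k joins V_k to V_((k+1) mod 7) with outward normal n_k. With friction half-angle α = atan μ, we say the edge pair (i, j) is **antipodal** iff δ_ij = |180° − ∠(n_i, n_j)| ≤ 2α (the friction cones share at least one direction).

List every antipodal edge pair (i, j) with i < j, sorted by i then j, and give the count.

α = atan 0.75 = 36.87°;  2α = 73.74°
n_0 = (+0.9593, +0.2824)
n_1 = (+0.4420, +0.8970)
n_2 = (-0.3347, +0.9423)
n_3 = (-0.8431, +0.5378)
n_4 = (-0.6782, -0.7349)
n_5 = (+0.6512, -0.7589)
n_6 = (+0.9541, -0.2993)
  (0,1): δ = 132.64°  ·
  (0,2): δ = 86.85°  ·
  (0,3): δ = 48.94°  ✓
  (0,4): δ = 30.89°  ✓
  (0,5): δ = 114.23°  ·
  (0,6): δ = 146.18°  ·
  (1,2): δ = 134.21°  ·
  (1,3): δ = 96.30°  ·
  (1,4): δ = 16.47°  ✓
  (1,5): δ = 66.86°  ✓
  (1,6): δ = 98.81°  ·
  (2,3): δ = 142.09°  ·
  (2,4): δ = 62.26°  ✓
  (2,5): δ = 21.08°  ✓
  (2,6): δ = 53.03°  ✓
  (3,4): δ = 100.17°  ·
  (3,5): δ = 16.84°  ✓
  (3,6): δ = 15.11°  ✓
  (4,5): δ = 96.67°  ·
  (4,6): δ = 64.72°  ✓
  (5,6): δ = 148.05°  ·
antipodal pairs: 10

count = 10; pairs: (0,3), (0,4), (1,4), (1,5), (2,4), (2,5), (2,6), (3,5), (3,6), (4,6)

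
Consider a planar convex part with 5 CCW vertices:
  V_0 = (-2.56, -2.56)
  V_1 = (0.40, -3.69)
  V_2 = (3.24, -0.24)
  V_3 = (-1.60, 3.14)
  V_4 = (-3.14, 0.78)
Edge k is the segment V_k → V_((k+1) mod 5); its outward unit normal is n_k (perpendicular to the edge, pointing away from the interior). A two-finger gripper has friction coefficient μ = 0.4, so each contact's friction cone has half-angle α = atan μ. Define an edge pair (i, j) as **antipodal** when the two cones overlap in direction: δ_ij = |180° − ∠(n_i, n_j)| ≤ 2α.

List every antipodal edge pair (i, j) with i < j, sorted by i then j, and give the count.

count = 2; pairs: (0,2), (1,3)

α = atan 0.4 = 21.80°;  2α = 43.60°
n_0 = (-0.3567, -0.9342)
n_1 = (+0.7721, -0.6356)
n_2 = (+0.5726, +0.8199)
n_3 = (-0.8375, +0.5465)
n_4 = (-0.9853, -0.1711)
  (0,1): δ = 108.57°  ·
  (0,2): δ = 14.03°  ✓
  (0,3): δ = 77.77°  ·
  (0,4): δ = 120.75°  ·
  (1,2): δ = 85.47°  ·
  (1,3): δ = 6.33°  ✓
  (1,4): δ = 49.31°  ·
  (2,3): δ = 88.20°  ·
  (2,4): δ = 45.22°  ·
  (3,4): δ = 137.02°  ·
antipodal pairs: 2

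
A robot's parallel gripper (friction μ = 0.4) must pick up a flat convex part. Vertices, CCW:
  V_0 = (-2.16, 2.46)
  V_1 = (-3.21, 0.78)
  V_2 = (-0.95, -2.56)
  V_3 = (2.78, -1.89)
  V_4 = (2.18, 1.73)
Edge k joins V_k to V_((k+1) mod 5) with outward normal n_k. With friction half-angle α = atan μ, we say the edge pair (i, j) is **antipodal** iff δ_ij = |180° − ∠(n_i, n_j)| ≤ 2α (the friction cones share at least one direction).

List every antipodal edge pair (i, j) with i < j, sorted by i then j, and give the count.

α = atan 0.4 = 21.80°;  2α = 43.60°
n_0 = (-0.8480, +0.5300)
n_1 = (-0.8282, -0.5604)
n_2 = (+0.1768, -0.9842)
n_3 = (+0.9865, +0.1635)
n_4 = (+0.1659, +0.9861)
  (0,1): δ = 113.91°  ·
  (0,2): δ = 47.81°  ·
  (0,3): δ = 41.42°  ✓
  (0,4): δ = 112.46°  ·
  (1,2): δ = 113.90°  ·
  (1,3): δ = 24.67°  ✓
  (1,4): δ = 46.37°  ·
  (2,3): δ = 90.77°  ·
  (2,4): δ = 19.73°  ✓
  (3,4): δ = 108.96°  ·
antipodal pairs: 3

count = 3; pairs: (0,3), (1,3), (2,4)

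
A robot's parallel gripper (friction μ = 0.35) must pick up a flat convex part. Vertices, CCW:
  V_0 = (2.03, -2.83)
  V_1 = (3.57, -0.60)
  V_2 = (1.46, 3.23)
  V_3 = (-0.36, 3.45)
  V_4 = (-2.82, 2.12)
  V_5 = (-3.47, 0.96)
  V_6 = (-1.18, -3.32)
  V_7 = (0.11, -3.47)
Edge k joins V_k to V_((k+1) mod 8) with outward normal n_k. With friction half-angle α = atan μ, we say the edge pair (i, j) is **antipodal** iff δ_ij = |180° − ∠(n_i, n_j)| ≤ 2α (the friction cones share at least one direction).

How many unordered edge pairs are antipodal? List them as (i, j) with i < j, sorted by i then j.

α = atan 0.35 = 19.29°;  2α = 38.58°
n_0 = (+0.8229, -0.5683)
n_1 = (+0.8759, +0.4825)
n_2 = (+0.1200, +0.9928)
n_3 = (-0.4756, +0.8797)
n_4 = (-0.8724, +0.4888)
n_5 = (-0.8817, -0.4718)
n_6 = (-0.1155, -0.9933)
n_7 = (+0.3162, -0.9487)
  (0,1): δ = 116.52°  ·
  (0,2): δ = 62.26°  ·
  (0,3): δ = 26.97°  ✓
  (0,4): δ = 5.36°  ✓
  (0,5): δ = 62.78°  ·
  (0,6): δ = 118.00°  ·
  (0,7): δ = 143.06°  ·
  (1,2): δ = 125.74°  ·
  (1,3): δ = 90.45°  ·
  (1,4): δ = 58.11°  ·
  (1,5): δ = 0.70°  ✓
  (1,6): δ = 54.52°  ·
  (1,7): δ = 79.58°  ·
  (2,3): δ = 144.71°  ·
  (2,4): δ = 112.37°  ·
  (2,5): δ = 54.96°  ·
  (2,6): δ = 0.26°  ✓
  (2,7): δ = 25.33°  ✓
  (3,4): δ = 147.66°  ·
  (3,5): δ = 90.25°  ·
  (3,6): δ = 35.03°  ✓
  (3,7): δ = 9.96°  ✓
  (4,5): δ = 122.59°  ·
  (4,6): δ = 67.37°  ·
  (4,7): δ = 42.30°  ·
  (5,6): δ = 124.78°  ·
  (5,7): δ = 99.71°  ·
  (6,7): δ = 154.93°  ·
antipodal pairs: 7

count = 7; pairs: (0,3), (0,4), (1,5), (2,6), (2,7), (3,6), (3,7)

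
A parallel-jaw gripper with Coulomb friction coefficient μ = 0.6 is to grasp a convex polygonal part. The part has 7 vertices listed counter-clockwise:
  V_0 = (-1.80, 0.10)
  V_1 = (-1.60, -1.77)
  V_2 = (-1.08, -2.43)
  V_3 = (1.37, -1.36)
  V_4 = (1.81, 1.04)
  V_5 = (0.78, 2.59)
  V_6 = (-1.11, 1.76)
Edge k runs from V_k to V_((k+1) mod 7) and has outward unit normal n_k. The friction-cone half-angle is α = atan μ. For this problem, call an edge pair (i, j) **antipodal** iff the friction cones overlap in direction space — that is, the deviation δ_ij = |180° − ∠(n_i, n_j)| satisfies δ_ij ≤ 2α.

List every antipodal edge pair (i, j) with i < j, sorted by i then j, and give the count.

count = 9; pairs: (0,3), (0,4), (1,3), (1,4), (2,5), (2,6), (3,5), (3,6), (4,6)

α = atan 0.6 = 30.96°;  2α = 61.93°
n_0 = (-0.9943, -0.1063)
n_1 = (-0.7855, -0.6189)
n_2 = (+0.4002, -0.9164)
n_3 = (+0.9836, -0.1803)
n_4 = (+0.8329, +0.5535)
n_5 = (-0.4021, +0.9156)
n_6 = (-0.9234, +0.3838)
  (0,1): δ = 147.87°  ·
  (0,2): δ = 72.51°  ·
  (0,3): δ = 16.49°  ✓
  (0,4): δ = 27.50°  ✓
  (0,5): δ = 107.60°  ·
  (0,6): δ = 151.32°  ·
  (1,2): δ = 104.64°  ·
  (1,3): δ = 48.62°  ✓
  (1,4): δ = 4.63°  ✓
  (1,5): δ = 75.48°  ·
  (1,6): δ = 119.20°  ·
  (2,3): δ = 123.98°  ·
  (2,4): δ = 79.99°  ·
  (2,5): δ = 0.12°  ✓
  (2,6): δ = 43.84°  ✓
  (3,4): δ = 136.01°  ·
  (3,5): δ = 55.90°  ✓
  (3,6): δ = 12.18°  ✓
  (4,5): δ = 99.90°  ·
  (4,6): δ = 56.18°  ✓
  (5,6): δ = 136.28°  ·
antipodal pairs: 9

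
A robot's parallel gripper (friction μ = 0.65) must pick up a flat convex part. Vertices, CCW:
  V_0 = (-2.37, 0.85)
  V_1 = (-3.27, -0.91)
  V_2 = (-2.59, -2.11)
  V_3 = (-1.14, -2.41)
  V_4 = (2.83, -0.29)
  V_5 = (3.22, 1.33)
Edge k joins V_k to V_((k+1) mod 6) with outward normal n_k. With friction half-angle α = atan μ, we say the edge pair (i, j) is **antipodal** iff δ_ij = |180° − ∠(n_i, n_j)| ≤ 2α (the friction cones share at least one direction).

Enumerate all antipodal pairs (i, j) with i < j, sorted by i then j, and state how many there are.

α = atan 0.65 = 33.02°;  2α = 66.05°
n_0 = (-0.8903, +0.4553)
n_1 = (-0.8700, -0.4930)
n_2 = (-0.2026, -0.9793)
n_3 = (+0.4710, -0.8821)
n_4 = (+0.9722, -0.2341)
n_5 = (-0.0856, +0.9963)
  (0,1): δ = 123.38°  ·
  (0,2): δ = 74.61°  ·
  (0,3): δ = 34.81°  ✓
  (0,4): δ = 13.55°  ✓
  (0,5): δ = 121.99°  ·
  (1,2): δ = 131.23°  ·
  (1,3): δ = 91.44°  ·
  (1,4): δ = 43.07°  ✓
  (1,5): δ = 65.37°  ✓
  (2,3): δ = 140.21°  ·
  (2,4): δ = 91.85°  ·
  (2,5): δ = 16.60°  ✓
  (3,4): δ = 131.64°  ·
  (3,5): δ = 23.19°  ✓
  (4,5): δ = 71.56°  ·
antipodal pairs: 6

count = 6; pairs: (0,3), (0,4), (1,4), (1,5), (2,5), (3,5)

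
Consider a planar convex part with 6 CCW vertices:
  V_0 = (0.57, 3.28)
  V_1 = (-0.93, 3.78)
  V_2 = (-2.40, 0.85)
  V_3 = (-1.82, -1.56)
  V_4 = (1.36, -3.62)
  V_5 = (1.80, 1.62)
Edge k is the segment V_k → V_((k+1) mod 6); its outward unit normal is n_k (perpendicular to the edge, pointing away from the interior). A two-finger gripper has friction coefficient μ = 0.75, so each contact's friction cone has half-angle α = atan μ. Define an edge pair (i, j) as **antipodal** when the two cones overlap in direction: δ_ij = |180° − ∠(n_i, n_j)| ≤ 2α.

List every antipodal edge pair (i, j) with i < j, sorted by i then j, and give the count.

count = 8; pairs: (0,2), (0,3), (1,4), (1,5), (2,4), (2,5), (3,4), (3,5)

α = atan 0.75 = 36.87°;  2α = 73.74°
n_0 = (+0.3162, +0.9487)
n_1 = (-0.8938, +0.4484)
n_2 = (-0.9722, -0.2340)
n_3 = (-0.5437, -0.8393)
n_4 = (+0.9965, -0.0837)
n_5 = (+0.8035, +0.5953)
  (0,1): δ = 98.21°  ·
  (0,2): δ = 58.03°  ✓
  (0,3): δ = 14.50°  ✓
  (0,4): δ = 103.64°  ·
  (0,5): δ = 144.97°  ·
  (1,2): δ = 139.83°  ·
  (1,3): δ = 96.29°  ·
  (1,4): δ = 21.84°  ✓
  (1,5): δ = 63.18°  ✓
  (2,3): δ = 136.47°  ·
  (2,4): δ = 18.33°  ✓
  (2,5): δ = 23.01°  ✓
  (3,4): δ = 61.86°  ✓
  (3,5): δ = 20.53°  ✓
  (4,5): δ = 138.66°  ·
antipodal pairs: 8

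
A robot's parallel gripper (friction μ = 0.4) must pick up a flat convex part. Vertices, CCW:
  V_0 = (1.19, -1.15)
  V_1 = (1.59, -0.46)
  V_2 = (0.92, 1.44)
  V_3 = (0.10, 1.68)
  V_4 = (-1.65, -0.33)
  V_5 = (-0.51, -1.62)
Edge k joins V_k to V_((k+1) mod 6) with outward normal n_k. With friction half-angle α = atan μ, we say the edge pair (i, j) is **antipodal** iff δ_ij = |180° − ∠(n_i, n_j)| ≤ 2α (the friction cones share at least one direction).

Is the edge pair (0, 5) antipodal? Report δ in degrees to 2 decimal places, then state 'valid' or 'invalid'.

δ = 135.56°, invalid

α = atan 0.4 = 21.80°;  2α = 43.60°
edge 0: e_0 = (+0.40, +0.69);  n_0 = (+0.8651, -0.5015)
edge 5: e_5 = (+1.70, +0.47);  n_5 = (+0.2665, -0.9638)
∠(n_0, n_5) = 44.44°
δ = |180° − 44.44°| = 135.56°
135.56° > 2α = 43.60°  →  invalid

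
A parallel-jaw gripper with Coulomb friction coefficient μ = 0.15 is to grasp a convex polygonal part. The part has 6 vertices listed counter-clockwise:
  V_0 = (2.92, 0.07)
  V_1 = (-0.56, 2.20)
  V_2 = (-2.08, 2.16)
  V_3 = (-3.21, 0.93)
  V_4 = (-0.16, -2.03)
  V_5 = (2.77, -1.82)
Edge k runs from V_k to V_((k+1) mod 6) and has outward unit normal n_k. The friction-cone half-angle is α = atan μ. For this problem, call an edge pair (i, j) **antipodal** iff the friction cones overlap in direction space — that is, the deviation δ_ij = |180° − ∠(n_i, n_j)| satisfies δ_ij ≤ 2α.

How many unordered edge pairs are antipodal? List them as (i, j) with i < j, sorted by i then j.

count = 2; pairs: (0,3), (1,4)

α = atan 0.15 = 8.53°;  2α = 17.06°
n_0 = (+0.5220, +0.8529)
n_1 = (-0.0263, +0.9997)
n_2 = (-0.7364, +0.6765)
n_3 = (-0.6964, -0.7176)
n_4 = (+0.0715, -0.9974)
n_5 = (+0.9969, -0.0791)
  (0,1): δ = 147.02°  ·
  (0,2): δ = 101.10°  ·
  (0,3): δ = 12.67°  ✓
  (0,4): δ = 35.57°  ·
  (0,5): δ = 116.93°  ·
  (1,2): δ = 134.08°  ·
  (1,3): δ = 45.65°  ·
  (1,4): δ = 2.59°  ✓
  (1,5): δ = 83.95°  ·
  (2,3): δ = 91.57°  ·
  (2,4): δ = 43.33°  ·
  (2,5): δ = 38.04°  ·
  (3,4): δ = 131.76°  ·
  (3,5): δ = 50.40°  ·
  (4,5): δ = 98.64°  ·
antipodal pairs: 2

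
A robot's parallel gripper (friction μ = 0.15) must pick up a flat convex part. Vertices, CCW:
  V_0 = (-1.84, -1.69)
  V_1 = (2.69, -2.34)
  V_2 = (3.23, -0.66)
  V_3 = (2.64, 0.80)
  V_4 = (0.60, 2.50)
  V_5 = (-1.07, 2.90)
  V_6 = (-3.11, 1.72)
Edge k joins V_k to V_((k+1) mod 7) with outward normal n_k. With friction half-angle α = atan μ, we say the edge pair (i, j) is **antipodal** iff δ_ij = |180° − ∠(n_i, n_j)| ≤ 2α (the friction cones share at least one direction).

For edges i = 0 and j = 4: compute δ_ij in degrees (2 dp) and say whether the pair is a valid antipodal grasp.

α = atan 0.15 = 8.53°;  2α = 17.06°
edge 0: e_0 = (+4.53, -0.65);  n_0 = (-0.1420, -0.9899)
edge 4: e_4 = (-1.67, +0.40);  n_4 = (+0.2329, +0.9725)
∠(n_0, n_4) = 174.70°
δ = |180° − 174.70°| = 5.30°
5.30° ≤ 2α = 17.06°  →  valid

δ = 5.30°, valid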